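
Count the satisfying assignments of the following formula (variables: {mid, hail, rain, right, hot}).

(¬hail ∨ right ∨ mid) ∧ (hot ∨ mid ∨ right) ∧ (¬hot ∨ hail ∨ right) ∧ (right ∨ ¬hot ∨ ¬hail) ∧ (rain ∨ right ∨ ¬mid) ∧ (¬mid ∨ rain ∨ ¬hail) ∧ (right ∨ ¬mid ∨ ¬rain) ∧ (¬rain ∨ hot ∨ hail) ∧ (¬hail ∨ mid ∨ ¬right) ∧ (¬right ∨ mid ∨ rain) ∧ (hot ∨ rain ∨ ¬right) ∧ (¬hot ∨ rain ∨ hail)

There are 2^5 = 32 truth assignments over (mid, hail, rain, right, hot).
Split on rain. With rain = True, the clauses containing rain are satisfied and ¬rain drops from the rest; 4 of the 2^4 = 16 assignments to the other variables satisfy what remains.
With rain = False, by the same count on the reduced clause set, 0 assignments work.
(One model: mid=F, hail=F, rain=T, right=T, hot=T.)
Total: 4 + 0 = 4.

4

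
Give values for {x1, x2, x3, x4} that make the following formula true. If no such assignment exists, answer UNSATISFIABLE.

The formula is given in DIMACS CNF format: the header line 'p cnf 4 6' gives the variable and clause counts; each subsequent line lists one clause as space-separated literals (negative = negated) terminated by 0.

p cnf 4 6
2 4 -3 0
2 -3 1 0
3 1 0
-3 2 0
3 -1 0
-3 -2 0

Case x3 = True:
From the singleton clause (x2), x2 = True.
But (¬x2) is also a unit clause — contradiction.
That branch fails; take x3 = False instead.
From the singleton clause (x1), x1 = True.
But (¬x1) is also a unit clause — contradiction.
Either choice for x3 ends in contradiction.

UNSATISFIABLE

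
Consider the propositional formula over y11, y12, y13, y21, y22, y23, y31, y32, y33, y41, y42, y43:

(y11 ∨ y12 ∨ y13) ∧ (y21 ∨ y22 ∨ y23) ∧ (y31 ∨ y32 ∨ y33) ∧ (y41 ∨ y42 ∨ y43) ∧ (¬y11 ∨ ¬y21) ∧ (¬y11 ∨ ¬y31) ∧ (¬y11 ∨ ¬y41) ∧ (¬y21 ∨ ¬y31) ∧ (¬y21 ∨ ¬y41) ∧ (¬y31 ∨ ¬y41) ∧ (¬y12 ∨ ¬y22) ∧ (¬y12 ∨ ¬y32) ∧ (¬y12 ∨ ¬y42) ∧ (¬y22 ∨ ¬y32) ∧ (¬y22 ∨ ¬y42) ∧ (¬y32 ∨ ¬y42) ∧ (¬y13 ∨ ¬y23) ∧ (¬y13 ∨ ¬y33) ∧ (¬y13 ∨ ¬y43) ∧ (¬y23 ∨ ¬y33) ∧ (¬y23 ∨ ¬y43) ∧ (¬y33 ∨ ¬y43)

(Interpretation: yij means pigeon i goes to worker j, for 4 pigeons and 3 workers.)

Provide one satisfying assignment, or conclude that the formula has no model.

UNSATISFIABLE

Try y11 = False.
Try y12 = True.
Unit clause (¬y22) forces y22 = False.
Unit clause (¬y32) forces y32 = False.
Unit clause (¬y42) forces y42 = False.
Try y21 = True.
Unit clause (¬y31) forces y31 = False.
Unit clause (y33) forces y33 = True.
Unit clause (¬y41) forces y41 = False.
Unit clause (y43) forces y43 = True.
That conflicts with the unit clause (¬y43).
So y21 must be the other value — set y21 = False.
Unit clause (y23) forces y23 = True.
Unit clause (¬y13) forces y13 = False.
Unit clause (¬y33) forces y33 = False.
Unit clause (y31) forces y31 = True.
Unit clause (¬y41) forces y41 = False.
Unit clause (y43) forces y43 = True.
That conflicts with the unit clause (¬y43).
Either choice for y21 ends in contradiction.
So y12 must be the other value — set y12 = False.
Unit clause (y13) forces y13 = True.
Unit clause (¬y23) forces y23 = False.
Unit clause (¬y33) forces y33 = False.
Unit clause (¬y43) forces y43 = False.
Try y21 = True.
Unit clause (¬y31) forces y31 = False.
Unit clause (y32) forces y32 = True.
Unit clause (¬y41) forces y41 = False.
Unit clause (y42) forces y42 = True.
That conflicts with the unit clause (¬y42).
So y21 must be the other value — set y21 = False.
Unit clause (y22) forces y22 = True.
Unit clause (¬y32) forces y32 = False.
Unit clause (y31) forces y31 = True.
Unit clause (¬y41) forces y41 = False.
Unit clause (y42) forces y42 = True.
That conflicts with the unit clause (¬y42).
Either choice for y21 ends in contradiction.
Either choice for y12 ends in contradiction.
So y11 must be the other value — set y11 = True.
Unit clause (¬y21) forces y21 = False.
Unit clause (¬y31) forces y31 = False.
Unit clause (¬y41) forces y41 = False.
Try y22 = True.
Unit clause (¬y12) forces y12 = False.
Unit clause (¬y32) forces y32 = False.
Unit clause (y33) forces y33 = True.
Unit clause (¬y42) forces y42 = False.
Unit clause (y43) forces y43 = True.
That conflicts with the unit clause (¬y43).
So y22 must be the other value — set y22 = False.
Unit clause (y23) forces y23 = True.
Unit clause (¬y13) forces y13 = False.
Unit clause (¬y33) forces y33 = False.
Unit clause (y32) forces y32 = True.
Unit clause (¬y12) forces y12 = False.
Unit clause (¬y42) forces y42 = False.
Unit clause (y43) forces y43 = True.
That conflicts with the unit clause (¬y43).
Either choice for y22 ends in contradiction.
Either choice for y11 ends in contradiction.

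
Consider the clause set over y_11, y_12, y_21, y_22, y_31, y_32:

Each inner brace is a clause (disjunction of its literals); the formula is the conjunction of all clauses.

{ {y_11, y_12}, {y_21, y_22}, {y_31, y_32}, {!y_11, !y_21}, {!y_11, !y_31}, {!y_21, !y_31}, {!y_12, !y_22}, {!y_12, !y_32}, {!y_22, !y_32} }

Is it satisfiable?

Try y_11 = true.
(!y_21) alone gives y_21 = false.
(y_22) alone gives y_22 = true.
(!y_31) alone gives y_31 = false.
(y_32) alone gives y_32 = true.
That conflicts with the unit clause (!y_32).
Backtrack on y_11: now try y_11 = false.
(y_12) alone gives y_12 = true.
(!y_22) alone gives y_22 = false.
(y_21) alone gives y_21 = true.
(!y_31) alone gives y_31 = false.
(y_32) alone gives y_32 = true.
That conflicts with the unit clause (!y_32).
Both values of y_11 lead to a conflict.
No assignment satisfies every clause.

Unsatisfiable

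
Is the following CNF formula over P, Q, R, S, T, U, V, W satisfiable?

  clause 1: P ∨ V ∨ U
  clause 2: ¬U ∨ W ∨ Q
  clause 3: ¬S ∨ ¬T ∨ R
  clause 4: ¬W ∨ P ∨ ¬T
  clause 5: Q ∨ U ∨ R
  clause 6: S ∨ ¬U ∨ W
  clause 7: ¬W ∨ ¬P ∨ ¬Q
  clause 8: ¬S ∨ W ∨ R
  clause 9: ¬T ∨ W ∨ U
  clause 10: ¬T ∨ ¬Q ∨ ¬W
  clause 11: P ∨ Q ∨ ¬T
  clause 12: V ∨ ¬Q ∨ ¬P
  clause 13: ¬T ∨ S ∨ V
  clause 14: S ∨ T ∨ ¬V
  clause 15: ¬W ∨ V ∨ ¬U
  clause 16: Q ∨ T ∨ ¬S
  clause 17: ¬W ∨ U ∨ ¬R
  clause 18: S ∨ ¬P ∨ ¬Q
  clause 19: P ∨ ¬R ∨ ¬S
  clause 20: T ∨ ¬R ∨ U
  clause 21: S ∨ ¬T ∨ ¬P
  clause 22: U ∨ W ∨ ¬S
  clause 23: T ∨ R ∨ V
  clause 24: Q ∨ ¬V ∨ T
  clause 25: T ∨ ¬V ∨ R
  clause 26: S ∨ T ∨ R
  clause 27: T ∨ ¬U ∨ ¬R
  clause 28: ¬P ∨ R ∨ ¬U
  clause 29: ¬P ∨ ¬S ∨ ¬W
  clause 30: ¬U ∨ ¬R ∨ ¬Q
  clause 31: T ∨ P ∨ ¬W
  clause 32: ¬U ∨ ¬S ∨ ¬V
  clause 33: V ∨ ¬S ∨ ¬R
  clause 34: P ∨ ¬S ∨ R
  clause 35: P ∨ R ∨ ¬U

Branch on P: set P = True.
Branch on W: set W = False.
Branch on U: set U = False.
(¬T) alone gives T = False.
(¬R) alone gives R = False.
(Q) alone gives Q = True.
(¬S) alone gives S = False.
That conflicts with the unit clause (S).
So U must be the other value — set U = True.
(Q) alone gives Q = True.
(S) alone gives S = True.
(R) alone gives R = True.
That conflicts with the unit clause (¬R).
Either choice for U ends in contradiction.
So W must be the other value — set W = True.
(¬Q) alone gives Q = False.
(¬S) alone gives S = False.
(¬T) alone gives T = False.
(¬V) alone gives V = False.
(¬U) alone gives U = False.
(R) alone gives R = True.
That conflicts with the unit clause (¬R).
Either choice for W ends in contradiction.
So P must be the other value — set P = False.
Branch on V: set V = True.
Branch on W: set W = False.
Branch on U: set U = False.
(¬T) alone gives T = False.
(S) alone gives S = True.
That conflicts with the unit clause (¬S).
So U must be the other value — set U = True.
(Q) alone gives Q = True.
(S) alone gives S = True.
That conflicts with the unit clause (¬S).
Either choice for U ends in contradiction.
So W must be the other value — set W = True.
(¬T) alone gives T = False.
That conflicts with the unit clause (T).
Either choice for W ends in contradiction.
So V must be the other value — set V = False.
(U) alone gives U = True.
(¬W) alone gives W = False.
(Q) alone gives Q = True.
(S) alone gives S = True.
(R) alone gives R = True.
That conflicts with the unit clause (¬R).
Either choice for V ends in contradiction.
Either choice for P ends in contradiction.
No assignment satisfies every clause.

Unsatisfiable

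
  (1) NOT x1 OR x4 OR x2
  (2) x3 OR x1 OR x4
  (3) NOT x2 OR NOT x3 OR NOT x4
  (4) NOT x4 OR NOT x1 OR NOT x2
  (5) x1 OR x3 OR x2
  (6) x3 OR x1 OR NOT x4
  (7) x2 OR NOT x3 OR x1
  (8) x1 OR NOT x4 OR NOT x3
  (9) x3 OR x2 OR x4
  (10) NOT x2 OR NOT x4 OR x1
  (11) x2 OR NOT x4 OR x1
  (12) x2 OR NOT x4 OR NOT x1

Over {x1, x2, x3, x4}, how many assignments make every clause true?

There are 2^4 = 16 truth assignments over (x1, x2, x3, x4).
Check each against the 12 clauses (columns in the order x1, x2, x3, x4):
  F F F F  ✗ fails (x3 OR x1 OR x4)
  F F F T  ✗ fails (x1 OR x3 OR x2)
  F F T F  ✗ fails (x2 OR NOT x3 OR x1)
  F F T T  ✗ fails (x2 OR NOT x3 OR x1)
  F T F F  ✗ fails (x3 OR x1 OR x4)
  F T F T  ✗ fails (x3 OR x1 OR NOT x4)
  F T T F  ✓ satisfies all
  F T T T  ✗ fails (NOT x2 OR NOT x3 OR NOT x4)
  T F F F  ✗ fails (NOT x1 OR x4 OR x2)
  T F F T  ✗ fails (x2 OR NOT x4 OR NOT x1)
  T F T F  ✗ fails (NOT x1 OR x4 OR x2)
  T F T T  ✗ fails (x2 OR NOT x4 OR NOT x1)
  T T F F  ✓ satisfies all
  T T F T  ✗ fails (NOT x4 OR NOT x1 OR NOT x2)
  T T T F  ✓ satisfies all
  T T T T  ✗ fails (NOT x2 OR NOT x3 OR NOT x4)
3 of the 16 rows are models.

3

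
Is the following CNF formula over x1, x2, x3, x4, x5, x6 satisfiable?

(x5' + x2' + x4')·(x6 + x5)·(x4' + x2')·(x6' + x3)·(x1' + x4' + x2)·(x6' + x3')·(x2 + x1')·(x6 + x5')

Case x6 = 1:
(x3) alone gives x3 = 1.
That conflicts with the unit clause (x3').
So x6 must be the other value — set x6 = 0.
(x5) alone gives x5 = 1.
That conflicts with the unit clause (x5').
Either choice for x6 ends in contradiction.
No assignment satisfies every clause.

No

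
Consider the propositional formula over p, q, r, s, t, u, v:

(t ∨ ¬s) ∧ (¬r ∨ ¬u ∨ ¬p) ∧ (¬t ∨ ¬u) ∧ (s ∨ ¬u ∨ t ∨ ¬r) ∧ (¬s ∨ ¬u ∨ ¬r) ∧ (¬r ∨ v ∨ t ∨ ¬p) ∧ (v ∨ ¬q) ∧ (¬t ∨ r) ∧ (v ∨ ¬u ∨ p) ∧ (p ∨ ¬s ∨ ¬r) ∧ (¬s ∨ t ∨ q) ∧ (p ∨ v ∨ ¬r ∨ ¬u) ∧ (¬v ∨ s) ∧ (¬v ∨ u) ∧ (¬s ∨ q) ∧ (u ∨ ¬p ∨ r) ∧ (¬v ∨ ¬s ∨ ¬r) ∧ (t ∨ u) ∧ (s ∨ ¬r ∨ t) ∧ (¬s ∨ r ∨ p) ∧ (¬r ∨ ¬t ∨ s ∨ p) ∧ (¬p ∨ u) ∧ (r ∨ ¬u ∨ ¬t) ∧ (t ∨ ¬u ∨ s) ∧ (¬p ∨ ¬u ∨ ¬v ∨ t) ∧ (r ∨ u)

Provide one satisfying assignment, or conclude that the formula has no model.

Case t = True:
(¬u) alone gives u = False.
(r) alone gives r = True.
(¬v) alone gives v = False.
(¬q) alone gives q = False.
(¬s) alone gives s = False.
(p) alone gives p = True.
But (¬p) is also a unit clause — contradiction.
That branch fails; take t = False instead.
(¬s) alone gives s = False.
(¬v) alone gives v = False.
(¬q) alone gives q = False.
(u) alone gives u = True.
But (¬u) is also a unit clause — contradiction.
Neither t = True nor t = False works.

UNSATISFIABLE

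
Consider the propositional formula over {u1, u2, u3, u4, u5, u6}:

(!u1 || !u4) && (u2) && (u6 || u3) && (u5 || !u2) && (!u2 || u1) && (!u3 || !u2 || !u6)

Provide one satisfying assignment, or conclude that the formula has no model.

(u2) alone gives u2 = true.
(u5) alone gives u5 = true.
(u1) alone gives u1 = true.
(!u4) alone gives u4 = false.
Suppose u6 = false.
(u3) alone gives u3 = true.
Every clause now holds.

u1 ↦ true, u2 ↦ true, u3 ↦ true, u4 ↦ false, u5 ↦ true, u6 ↦ false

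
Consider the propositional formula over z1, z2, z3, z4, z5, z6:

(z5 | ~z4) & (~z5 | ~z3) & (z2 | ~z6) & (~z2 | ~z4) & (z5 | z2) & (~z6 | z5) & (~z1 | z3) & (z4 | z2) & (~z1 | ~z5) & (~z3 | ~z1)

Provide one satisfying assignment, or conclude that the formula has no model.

z1=0, z2=0, z3=0, z4=1, z5=1, z6=0

Try z5 = 1.
The clause (~z3) is unit, so z3 = 0.
The clause (~z1) is unit, so z1 = 0.
Try z2 = 0.
The clause (~z6) is unit, so z6 = 0.
The clause (z4) is unit, so z4 = 1.
This assignment satisfies each clause.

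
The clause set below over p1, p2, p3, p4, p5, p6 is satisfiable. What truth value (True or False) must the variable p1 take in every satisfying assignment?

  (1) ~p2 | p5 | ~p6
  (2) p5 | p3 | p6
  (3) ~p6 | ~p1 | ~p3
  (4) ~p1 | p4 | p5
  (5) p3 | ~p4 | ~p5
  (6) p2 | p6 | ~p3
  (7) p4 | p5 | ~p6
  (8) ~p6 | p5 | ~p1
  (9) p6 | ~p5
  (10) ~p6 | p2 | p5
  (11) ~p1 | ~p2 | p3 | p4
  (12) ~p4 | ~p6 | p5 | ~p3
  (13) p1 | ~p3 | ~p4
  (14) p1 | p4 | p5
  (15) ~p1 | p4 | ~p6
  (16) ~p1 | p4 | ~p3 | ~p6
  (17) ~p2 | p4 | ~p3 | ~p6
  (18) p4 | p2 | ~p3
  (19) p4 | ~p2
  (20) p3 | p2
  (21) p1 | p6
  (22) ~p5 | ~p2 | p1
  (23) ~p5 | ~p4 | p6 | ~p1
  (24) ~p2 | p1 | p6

True

Suppose p1 = 0.
(p6) alone gives p6 = 1.
Case p2 = 0:
(p5) alone gives p5 = 1.
(p3) alone gives p3 = 1.
(~p4) alone gives p4 = 0.
Now (p4) is unsatisfied and unit — conflict.
That branch fails; take p2 = 1 instead.
(p5) alone gives p5 = 1.
Now (~p5) is unsatisfied and unit — conflict.
Neither p2 = 1 nor p2 = 0 works.
So every satisfying assignment has p1 = True.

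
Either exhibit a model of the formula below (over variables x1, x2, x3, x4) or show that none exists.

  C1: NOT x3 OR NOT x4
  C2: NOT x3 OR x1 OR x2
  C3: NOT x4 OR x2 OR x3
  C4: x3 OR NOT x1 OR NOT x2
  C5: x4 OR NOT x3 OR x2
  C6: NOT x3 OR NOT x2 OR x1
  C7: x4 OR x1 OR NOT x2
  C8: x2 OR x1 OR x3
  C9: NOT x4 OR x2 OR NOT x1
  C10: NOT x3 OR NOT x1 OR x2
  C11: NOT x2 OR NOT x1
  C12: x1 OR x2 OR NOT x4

x1=true, x2=false, x3=false, x4=false

Suppose x3 = false.
Suppose x4 = false.
Suppose x1 = true.
(NOT x2) alone gives x2 = false.
Every clause now holds.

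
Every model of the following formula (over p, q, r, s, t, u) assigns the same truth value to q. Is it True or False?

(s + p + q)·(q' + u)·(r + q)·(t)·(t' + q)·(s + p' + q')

True

Suppose q = 0.
From the singleton clause (r), r = 1.
From the singleton clause (t), t = 1.
Now (t') is unsatisfied and unit — conflict.
So every satisfying assignment has q = True.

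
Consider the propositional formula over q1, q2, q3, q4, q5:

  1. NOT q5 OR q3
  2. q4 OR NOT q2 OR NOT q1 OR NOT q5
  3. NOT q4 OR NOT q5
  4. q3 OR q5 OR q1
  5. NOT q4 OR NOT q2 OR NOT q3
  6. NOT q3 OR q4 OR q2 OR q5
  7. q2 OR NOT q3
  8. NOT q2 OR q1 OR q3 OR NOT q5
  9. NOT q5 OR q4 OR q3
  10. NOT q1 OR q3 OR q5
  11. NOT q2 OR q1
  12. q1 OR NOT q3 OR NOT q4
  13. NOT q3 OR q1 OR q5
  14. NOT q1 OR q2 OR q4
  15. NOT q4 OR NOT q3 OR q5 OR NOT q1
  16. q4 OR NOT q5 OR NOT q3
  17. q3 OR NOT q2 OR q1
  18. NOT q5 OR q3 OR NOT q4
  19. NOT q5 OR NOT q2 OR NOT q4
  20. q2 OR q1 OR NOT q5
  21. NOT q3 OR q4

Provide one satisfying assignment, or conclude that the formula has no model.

UNSATISFIABLE

Suppose q5 = false.
Suppose q3 = true.
Unit clause (q2) forces q2 = true.
Unit clause (NOT q4) forces q4 = false.
Now (q4) is unsatisfied and unit — conflict.
Backtrack on q3: now try q3 = false.
Unit clause (q1) forces q1 = true.
Now (NOT q1) is unsatisfied and unit — conflict.
Both values of q3 lead to a conflict.
Backtrack on q5: now try q5 = true.
Unit clause (q3) forces q3 = true.
Unit clause (NOT q4) forces q4 = false.
Now (q4) is unsatisfied and unit — conflict.
Both values of q5 lead to a conflict.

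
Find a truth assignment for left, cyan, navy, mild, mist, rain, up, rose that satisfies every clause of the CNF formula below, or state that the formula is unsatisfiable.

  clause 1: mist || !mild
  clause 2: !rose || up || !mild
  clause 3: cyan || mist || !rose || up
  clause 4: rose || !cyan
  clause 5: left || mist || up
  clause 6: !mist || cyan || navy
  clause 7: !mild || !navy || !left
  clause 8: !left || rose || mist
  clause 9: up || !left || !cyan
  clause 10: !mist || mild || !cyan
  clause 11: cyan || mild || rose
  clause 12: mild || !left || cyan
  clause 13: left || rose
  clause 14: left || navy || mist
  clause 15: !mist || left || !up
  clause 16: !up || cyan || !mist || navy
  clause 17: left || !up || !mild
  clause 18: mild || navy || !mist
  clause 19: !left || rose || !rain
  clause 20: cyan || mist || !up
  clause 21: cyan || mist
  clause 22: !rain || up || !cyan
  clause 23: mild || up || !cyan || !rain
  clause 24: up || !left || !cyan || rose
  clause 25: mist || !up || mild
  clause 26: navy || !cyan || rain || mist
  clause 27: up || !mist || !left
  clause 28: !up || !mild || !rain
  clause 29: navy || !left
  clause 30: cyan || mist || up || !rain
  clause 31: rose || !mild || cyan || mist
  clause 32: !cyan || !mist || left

left: false, cyan: false, navy: true, mild: false, mist: true, rain: false, up: false, rose: true

Branch on mist: set mist = true.
Branch on rose: set rose = true.
Branch on up: set up = false.
Unit clause (!mild) forces mild = false.
Unit clause (!cyan) forces cyan = false.
Unit clause (navy) forces navy = true.
Unit clause (!left) forces left = false.
Every clause is now satisfied; rain is unconstrained.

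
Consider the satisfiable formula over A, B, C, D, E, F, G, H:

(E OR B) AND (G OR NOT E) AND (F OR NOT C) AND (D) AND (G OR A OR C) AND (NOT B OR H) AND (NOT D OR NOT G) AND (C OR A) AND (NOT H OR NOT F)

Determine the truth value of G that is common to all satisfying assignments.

Suppose G = true.
(D) alone gives D = true.
But (NOT D) is also a unit clause — contradiction.
So every satisfying assignment has G = False.

False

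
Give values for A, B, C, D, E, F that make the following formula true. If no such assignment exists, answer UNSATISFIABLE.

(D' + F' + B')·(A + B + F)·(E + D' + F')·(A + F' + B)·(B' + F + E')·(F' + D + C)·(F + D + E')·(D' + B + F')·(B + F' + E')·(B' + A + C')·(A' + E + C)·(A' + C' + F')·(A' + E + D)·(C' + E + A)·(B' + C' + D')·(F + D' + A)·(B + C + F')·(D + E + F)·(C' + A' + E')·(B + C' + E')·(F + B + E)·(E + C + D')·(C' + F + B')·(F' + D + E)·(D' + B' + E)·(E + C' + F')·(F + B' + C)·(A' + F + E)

Case D = 1:
Case F = 0:
The clause (A) is unit, so A = 1.
The clause (E) is unit, so E = 1.
The clause (B') is unit, so B = 0.
The clause (C') is unit, so C = 0.
Every clause now holds.

A=1; B=0; C=0; D=1; E=1; F=0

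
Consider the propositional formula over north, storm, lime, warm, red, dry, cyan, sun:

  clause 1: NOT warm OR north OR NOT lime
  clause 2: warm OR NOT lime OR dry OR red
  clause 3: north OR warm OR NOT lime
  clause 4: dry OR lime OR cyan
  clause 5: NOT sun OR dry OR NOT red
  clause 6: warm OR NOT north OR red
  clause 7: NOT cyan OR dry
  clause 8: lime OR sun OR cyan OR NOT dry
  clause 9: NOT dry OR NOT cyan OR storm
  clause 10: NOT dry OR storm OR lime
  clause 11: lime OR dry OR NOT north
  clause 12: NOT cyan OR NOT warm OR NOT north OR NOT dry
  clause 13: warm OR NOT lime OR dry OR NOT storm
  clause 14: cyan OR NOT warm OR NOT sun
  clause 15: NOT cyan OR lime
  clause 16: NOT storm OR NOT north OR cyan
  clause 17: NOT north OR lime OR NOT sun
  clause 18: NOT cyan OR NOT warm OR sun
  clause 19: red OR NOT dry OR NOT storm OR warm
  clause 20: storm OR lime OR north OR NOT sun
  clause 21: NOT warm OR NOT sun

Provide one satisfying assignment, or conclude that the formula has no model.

Suppose cyan = false.
Suppose dry = true.
Suppose lime = true.
Suppose warm = true.
Unit clause (north) forces north = true.
Unit clause (NOT sun) forces sun = false.
Unit clause (NOT storm) forces storm = false.
Every clause is now satisfied; red is unconstrained.

north: true, storm: false, lime: true, warm: true, red: true, dry: true, cyan: false, sun: false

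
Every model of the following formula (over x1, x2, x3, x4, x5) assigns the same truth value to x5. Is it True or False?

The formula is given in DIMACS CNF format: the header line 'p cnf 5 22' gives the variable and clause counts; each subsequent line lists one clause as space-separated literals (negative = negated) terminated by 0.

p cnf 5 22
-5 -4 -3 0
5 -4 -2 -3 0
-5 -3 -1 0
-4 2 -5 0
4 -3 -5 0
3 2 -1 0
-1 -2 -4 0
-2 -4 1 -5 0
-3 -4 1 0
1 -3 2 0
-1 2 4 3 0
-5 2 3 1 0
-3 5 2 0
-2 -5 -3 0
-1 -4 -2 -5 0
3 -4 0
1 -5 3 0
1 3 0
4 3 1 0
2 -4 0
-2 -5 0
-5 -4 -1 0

Suppose x5 = True.
The clause (¬x2) is unit, so x2 = False.
The clause (¬x4) is unit, so x4 = False.
The clause (¬x3) is unit, so x3 = False.
The clause (¬x1) is unit, so x1 = False.
That conflicts with the unit clause (x1).
So every satisfying assignment has x5 = False.

False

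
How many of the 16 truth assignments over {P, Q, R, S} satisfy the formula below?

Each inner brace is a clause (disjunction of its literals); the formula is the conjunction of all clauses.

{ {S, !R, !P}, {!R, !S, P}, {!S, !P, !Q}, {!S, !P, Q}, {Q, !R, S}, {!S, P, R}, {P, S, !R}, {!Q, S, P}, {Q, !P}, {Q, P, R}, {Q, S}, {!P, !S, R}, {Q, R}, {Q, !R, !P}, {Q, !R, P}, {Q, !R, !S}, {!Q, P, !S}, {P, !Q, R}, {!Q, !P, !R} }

1

There are 2^4 = 16 truth assignments over (P, Q, R, S).
Split on P. With P = true, the clauses containing P are satisfied and !P drops from the rest; 1 of the 2^3 = 8 assignments to the other variables satisfy what remains.
With P = false, by the same count on the reduced clause set, 0 assignments work.
Total: 1 + 0 = 1.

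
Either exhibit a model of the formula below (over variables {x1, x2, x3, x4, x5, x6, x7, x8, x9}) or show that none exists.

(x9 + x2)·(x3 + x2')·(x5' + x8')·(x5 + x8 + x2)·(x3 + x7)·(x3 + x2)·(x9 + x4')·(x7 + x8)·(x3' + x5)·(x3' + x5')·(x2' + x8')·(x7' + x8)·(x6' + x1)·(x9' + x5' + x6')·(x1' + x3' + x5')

UNSATISFIABLE

Suppose x9 = 1.
Suppose x3 = 1.
Unit clause (x5) forces x5 = 1.
But (x5') is also a unit clause — contradiction.
So x3 must be the other value — set x3 = 0.
Unit clause (x2') forces x2 = 0.
But (x2) is also a unit clause — contradiction.
Neither x3 = 1 nor x3 = 0 works.
So x9 must be the other value — set x9 = 0.
Unit clause (x2) forces x2 = 1.
Unit clause (x3) forces x3 = 1.
Unit clause (x4') forces x4 = 0.
Unit clause (x5) forces x5 = 1.
But (x5') is also a unit clause — contradiction.
Neither x9 = 1 nor x9 = 0 works.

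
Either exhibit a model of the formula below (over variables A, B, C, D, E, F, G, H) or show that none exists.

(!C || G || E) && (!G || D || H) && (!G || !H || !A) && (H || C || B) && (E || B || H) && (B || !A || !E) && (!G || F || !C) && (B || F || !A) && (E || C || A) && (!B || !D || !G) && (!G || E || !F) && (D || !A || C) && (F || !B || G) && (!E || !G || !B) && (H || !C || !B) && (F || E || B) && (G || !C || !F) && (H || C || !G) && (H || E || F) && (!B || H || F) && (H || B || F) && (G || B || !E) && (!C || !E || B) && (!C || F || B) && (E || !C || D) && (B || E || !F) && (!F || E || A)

A ↦ true; B ↦ true; C ↦ false; D ↦ true; E ↦ true; F ↦ true; G ↦ false; H ↦ false

Case C = false:
Case H = false:
Unit clause (B) forces B = true.
Unit clause (!G) forces G = false.
Unit clause (F) forces F = true.
Case E = true:
Case D = true:
All clauses hold; A can take either value.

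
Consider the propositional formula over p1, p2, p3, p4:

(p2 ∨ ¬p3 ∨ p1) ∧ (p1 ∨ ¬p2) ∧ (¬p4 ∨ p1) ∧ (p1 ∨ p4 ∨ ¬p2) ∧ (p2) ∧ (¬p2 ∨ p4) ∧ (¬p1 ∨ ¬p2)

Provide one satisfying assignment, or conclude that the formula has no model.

UNSATISFIABLE

From the singleton clause (p2), p2 = True.
From the singleton clause (p1), p1 = True.
That conflicts with the unit clause (¬p1).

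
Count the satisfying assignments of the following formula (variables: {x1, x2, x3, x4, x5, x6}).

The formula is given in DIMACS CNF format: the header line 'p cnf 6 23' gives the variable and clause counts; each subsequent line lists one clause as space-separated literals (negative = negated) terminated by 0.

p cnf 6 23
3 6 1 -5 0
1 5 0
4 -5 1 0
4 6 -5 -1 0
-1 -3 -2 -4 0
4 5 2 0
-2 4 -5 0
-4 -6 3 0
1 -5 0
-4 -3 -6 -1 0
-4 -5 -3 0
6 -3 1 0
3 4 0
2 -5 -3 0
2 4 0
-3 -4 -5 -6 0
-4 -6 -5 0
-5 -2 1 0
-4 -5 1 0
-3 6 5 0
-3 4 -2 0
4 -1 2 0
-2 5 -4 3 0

3

There are 2^6 = 64 truth assignments over (x1, x2, x3, x4, x5, x6).
Split on x4. With x4 = True, the clauses containing x4 are satisfied and ¬x4 drops from the rest; 3 of the 2^5 = 32 assignments to the other variables satisfy what remains.
With x4 = False, by the same count on the reduced clause set, 0 assignments work.
(One model: x1=T, x2=F, x3=F, x4=T, x5=F, x6=F.)
Total: 3 + 0 = 3.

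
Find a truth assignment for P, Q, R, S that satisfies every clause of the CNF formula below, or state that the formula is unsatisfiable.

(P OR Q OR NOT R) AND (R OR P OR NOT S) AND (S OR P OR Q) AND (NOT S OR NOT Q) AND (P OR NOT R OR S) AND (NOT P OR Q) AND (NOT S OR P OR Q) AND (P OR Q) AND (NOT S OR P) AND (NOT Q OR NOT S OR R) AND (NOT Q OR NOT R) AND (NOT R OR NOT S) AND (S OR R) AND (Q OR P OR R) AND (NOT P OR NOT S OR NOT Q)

UNSATISFIABLE

Branch on S: set S = false.
Unit clause (R) forces R = true.
Unit clause (P) forces P = true.
Unit clause (Q) forces Q = true.
Now (NOT Q) is unsatisfied and unit — conflict.
That branch fails; take S = true instead.
Unit clause (NOT Q) forces Q = false.
Unit clause (NOT P) forces P = false.
Now (P) is unsatisfied and unit — conflict.
Either choice for S ends in contradiction.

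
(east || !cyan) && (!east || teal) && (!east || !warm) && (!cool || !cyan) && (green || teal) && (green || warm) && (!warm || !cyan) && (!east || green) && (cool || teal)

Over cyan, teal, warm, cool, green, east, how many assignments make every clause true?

There are 2^6 = 64 truth assignments over (cyan, teal, warm, cool, green, east).
Split on warm. With warm = true, the clauses containing warm are satisfied and !warm drops from the rest; 5 of the 2^5 = 32 assignments to the other variables satisfy what remains.
With warm = false, by the same count on the reduced clause set, 6 assignments work.
Total: 5 + 6 = 11.

11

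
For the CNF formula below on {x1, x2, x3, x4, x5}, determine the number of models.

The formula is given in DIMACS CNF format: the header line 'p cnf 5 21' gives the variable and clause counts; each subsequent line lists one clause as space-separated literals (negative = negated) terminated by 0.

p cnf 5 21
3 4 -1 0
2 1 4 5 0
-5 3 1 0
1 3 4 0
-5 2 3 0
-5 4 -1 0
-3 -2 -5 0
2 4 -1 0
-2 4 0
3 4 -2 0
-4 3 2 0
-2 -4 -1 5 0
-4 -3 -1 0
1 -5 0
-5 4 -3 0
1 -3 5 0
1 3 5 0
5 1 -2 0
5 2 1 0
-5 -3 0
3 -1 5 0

There are 2^5 = 32 truth assignments over (x1, x2, x3, x4, x5).
Split on x3. With x3 = True, the clauses containing x3 are satisfied and ¬x3 drops from the rest; 0 of the 2^4 = 16 assignments to the other variables satisfy what remains.
With x3 = False, by the same count on the reduced clause set, 1 assignment works.
Total: 0 + 1 = 1.

1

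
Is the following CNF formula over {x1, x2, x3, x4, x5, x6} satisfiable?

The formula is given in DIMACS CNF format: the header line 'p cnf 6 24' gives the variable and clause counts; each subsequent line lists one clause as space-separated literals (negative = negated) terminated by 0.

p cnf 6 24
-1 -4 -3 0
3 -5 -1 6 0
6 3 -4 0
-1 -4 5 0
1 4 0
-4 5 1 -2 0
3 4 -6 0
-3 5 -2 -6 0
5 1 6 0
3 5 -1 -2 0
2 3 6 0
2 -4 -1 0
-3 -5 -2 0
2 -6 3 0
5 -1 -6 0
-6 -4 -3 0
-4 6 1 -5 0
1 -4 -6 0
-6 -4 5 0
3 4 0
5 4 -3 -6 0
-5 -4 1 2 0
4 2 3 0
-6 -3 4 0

Yes

Try x1 = True.
Try x4 = False.
From the singleton clause (x3), x3 = True.
From the singleton clause (¬x6), x6 = False.
Try x5 = True.
From the singleton clause (¬x2), x2 = False.
Every clause now holds.
A satisfying assignment: x1: True, x2: False, x3: True, x4: False, x5: True, x6: False.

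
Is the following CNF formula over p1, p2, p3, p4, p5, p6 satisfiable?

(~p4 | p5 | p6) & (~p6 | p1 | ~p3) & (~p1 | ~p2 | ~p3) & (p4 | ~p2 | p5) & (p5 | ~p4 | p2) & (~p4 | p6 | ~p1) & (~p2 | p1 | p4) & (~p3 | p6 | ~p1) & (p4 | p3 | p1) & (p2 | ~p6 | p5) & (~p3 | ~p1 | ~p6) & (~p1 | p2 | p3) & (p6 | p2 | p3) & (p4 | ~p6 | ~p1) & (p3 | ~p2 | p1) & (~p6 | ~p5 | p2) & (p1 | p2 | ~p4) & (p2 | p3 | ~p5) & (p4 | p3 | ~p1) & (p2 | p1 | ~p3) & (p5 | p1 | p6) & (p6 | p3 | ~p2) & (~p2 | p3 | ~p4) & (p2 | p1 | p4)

Satisfiable

Case p4 = 1:
Case p5 = 1:
Case p6 = 0:
The clause (~p1) is unit, so p1 = 0.
The clause (p2) is unit, so p2 = 1.
The clause (p3) is unit, so p3 = 1.
All clauses are satisfied.
A satisfying assignment: p1: 0, p2: 1, p3: 1, p4: 1, p5: 1, p6: 0.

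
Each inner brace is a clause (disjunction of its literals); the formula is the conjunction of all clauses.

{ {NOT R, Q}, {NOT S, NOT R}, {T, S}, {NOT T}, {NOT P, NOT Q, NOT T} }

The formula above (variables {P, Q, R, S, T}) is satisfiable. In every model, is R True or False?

Suppose R = true.
From the singleton clause (Q), Q = true.
From the singleton clause (NOT S), S = false.
From the singleton clause (T), T = true.
Now (NOT T) is unsatisfied and unit — conflict.
So every satisfying assignment has R = False.

False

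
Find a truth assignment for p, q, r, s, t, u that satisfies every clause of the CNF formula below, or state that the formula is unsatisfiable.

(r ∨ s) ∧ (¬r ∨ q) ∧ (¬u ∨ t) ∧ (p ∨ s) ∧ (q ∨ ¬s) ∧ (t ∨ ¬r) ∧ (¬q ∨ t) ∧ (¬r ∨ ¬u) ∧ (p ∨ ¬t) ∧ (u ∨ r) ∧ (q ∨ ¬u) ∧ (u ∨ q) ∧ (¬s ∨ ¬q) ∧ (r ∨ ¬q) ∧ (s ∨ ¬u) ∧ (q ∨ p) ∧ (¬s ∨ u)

Try r = True.
(q) alone gives q = True.
(t) alone gives t = True.
(¬u) alone gives u = False.
(p) alone gives p = True.
(¬s) alone gives s = False.
All clauses are satisfied.

p: True,  q: True,  r: True,  s: False,  t: True,  u: False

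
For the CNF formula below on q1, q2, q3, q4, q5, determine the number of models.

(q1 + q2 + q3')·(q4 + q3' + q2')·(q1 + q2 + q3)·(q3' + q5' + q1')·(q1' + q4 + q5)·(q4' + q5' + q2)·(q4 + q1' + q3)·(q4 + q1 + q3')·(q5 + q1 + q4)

10

There are 2^5 = 32 truth assignments over (q1, q2, q3, q4, q5).
Split on q4. With q4 = 1, the clauses containing q4 are satisfied and q4' drops from the rest; 9 of the 2^4 = 16 assignments to the other variables satisfy what remains.
With q4 = 0, by the same count on the reduced clause set, 1 assignment works.
Total: 9 + 1 = 10.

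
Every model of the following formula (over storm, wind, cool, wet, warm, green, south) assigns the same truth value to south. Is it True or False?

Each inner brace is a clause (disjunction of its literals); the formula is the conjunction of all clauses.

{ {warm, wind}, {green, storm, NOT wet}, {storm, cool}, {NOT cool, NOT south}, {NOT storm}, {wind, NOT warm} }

False

Suppose south = true.
From the singleton clause (NOT cool), cool = false.
From the singleton clause (storm), storm = true.
But (NOT storm) is also a unit clause — contradiction.
So every satisfying assignment has south = False.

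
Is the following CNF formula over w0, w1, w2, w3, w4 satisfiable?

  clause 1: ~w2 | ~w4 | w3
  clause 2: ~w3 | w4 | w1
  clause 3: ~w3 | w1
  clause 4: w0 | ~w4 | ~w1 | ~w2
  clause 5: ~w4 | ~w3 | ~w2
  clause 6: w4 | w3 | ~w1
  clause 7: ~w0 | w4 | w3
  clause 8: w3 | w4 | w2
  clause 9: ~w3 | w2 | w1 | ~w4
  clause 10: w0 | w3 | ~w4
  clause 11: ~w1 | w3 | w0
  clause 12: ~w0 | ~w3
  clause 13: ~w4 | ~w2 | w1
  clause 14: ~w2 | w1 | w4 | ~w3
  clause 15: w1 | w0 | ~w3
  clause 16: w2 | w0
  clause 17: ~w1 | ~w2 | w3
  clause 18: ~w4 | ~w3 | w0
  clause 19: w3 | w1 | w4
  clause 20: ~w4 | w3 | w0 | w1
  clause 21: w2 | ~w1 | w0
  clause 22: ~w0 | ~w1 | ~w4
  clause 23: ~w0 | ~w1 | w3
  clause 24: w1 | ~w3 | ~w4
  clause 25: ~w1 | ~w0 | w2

Case w3 = 0:
Case w2 = 0:
The clause (w4) is unit, so w4 = 1.
The clause (w0) is unit, so w0 = 1.
The clause (~w1) is unit, so w1 = 0.
Every clause now holds.
A satisfying assignment: w0 ↦ 1; w1 ↦ 0; w2 ↦ 0; w3 ↦ 0; w4 ↦ 1.

Satisfiable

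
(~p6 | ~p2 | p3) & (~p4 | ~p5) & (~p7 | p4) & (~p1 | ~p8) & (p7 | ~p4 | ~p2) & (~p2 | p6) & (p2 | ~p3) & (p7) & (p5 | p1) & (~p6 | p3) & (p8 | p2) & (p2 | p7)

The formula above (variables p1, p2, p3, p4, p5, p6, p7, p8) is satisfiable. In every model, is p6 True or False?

Suppose p6 = 0.
From the singleton clause (~p2), p2 = 0.
From the singleton clause (~p3), p3 = 0.
From the singleton clause (p7), p7 = 1.
From the singleton clause (p4), p4 = 1.
From the singleton clause (~p5), p5 = 0.
From the singleton clause (p1), p1 = 1.
From the singleton clause (~p8), p8 = 0.
But (p8) is also a unit clause — contradiction.
So every satisfying assignment has p6 = True.

True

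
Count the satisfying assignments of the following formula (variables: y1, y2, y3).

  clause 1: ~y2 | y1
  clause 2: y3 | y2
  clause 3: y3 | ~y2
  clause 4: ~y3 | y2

There are 2^3 = 8 truth assignments over (y1, y2, y3).
Check each against the 4 clauses (columns in the order y1, y2, y3):
  F F F  ✗ fails (y3 | y2)
  F F T  ✗ fails (~y3 | y2)
  F T F  ✗ fails (~y2 | y1)
  F T T  ✗ fails (~y2 | y1)
  T F F  ✗ fails (y3 | y2)
  T F T  ✗ fails (~y3 | y2)
  T T F  ✗ fails (y3 | ~y2)
  T T T  ✓ satisfies all
1 of the 8 rows is a model.

1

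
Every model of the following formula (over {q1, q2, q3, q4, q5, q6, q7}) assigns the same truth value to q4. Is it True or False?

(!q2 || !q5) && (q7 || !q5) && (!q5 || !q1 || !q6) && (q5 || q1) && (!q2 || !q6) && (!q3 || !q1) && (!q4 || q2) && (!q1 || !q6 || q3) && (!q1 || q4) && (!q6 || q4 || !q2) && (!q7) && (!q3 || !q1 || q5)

Suppose q4 = false.
From the singleton clause (!q1), q1 = false.
From the singleton clause (q5), q5 = true.
From the singleton clause (!q2), q2 = false.
From the singleton clause (q7), q7 = true.
But (!q7) is also a unit clause — contradiction.
So every satisfying assignment has q4 = True.

True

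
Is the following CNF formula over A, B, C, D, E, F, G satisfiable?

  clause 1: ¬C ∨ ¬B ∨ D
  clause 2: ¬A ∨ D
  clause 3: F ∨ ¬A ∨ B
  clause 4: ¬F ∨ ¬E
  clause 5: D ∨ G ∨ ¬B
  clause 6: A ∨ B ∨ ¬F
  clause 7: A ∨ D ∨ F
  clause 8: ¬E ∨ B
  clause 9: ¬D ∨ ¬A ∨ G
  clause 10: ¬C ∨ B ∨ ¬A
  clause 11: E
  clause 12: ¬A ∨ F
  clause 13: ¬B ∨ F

No

From the singleton clause (E), E = True.
From the singleton clause (¬F), F = False.
From the singleton clause (B), B = True.
But (¬B) is also a unit clause — contradiction.
No assignment satisfies every clause.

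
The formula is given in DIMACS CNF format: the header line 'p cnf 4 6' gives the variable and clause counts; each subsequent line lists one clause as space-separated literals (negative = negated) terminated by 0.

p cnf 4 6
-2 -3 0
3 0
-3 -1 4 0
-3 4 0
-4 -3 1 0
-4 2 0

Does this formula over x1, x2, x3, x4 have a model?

Unit clause (x3) forces x3 = True.
Unit clause (¬x2) forces x2 = False.
Unit clause (x4) forces x4 = True.
Now (¬x4) is unsatisfied and unit — conflict.
No assignment satisfies every clause.

No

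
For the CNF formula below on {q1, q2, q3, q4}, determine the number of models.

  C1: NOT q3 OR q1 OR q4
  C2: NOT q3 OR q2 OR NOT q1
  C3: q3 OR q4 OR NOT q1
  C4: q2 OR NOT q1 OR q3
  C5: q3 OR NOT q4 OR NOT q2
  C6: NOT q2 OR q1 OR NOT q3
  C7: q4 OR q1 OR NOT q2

There are 2^4 = 16 truth assignments over (q1, q2, q3, q4).
Split on q2. With q2 = true, the clauses containing q2 are satisfied and NOT q2 drops from the rest; 2 of the 2^3 = 8 assignments to the other variables satisfy what remains.
With q2 = false, by the same count on the reduced clause set, 3 assignments work.
(One model: q1=F, q2=F, q3=F, q4=F.)
Total: 2 + 3 = 5.

5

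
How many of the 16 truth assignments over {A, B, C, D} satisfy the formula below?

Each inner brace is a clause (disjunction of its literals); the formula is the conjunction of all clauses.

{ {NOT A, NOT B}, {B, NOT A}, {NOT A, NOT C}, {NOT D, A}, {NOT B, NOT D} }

There are 2^4 = 16 truth assignments over (A, B, C, D).
Check each against the 5 clauses (columns in the order A, B, C, D):
  F F F F  ✓ satisfies all
  F F F T  ✗ fails (NOT D OR A)
  F F T F  ✓ satisfies all
  F F T T  ✗ fails (NOT D OR A)
  F T F F  ✓ satisfies all
  F T F T  ✗ fails (NOT D OR A)
  F T T F  ✓ satisfies all
  F T T T  ✗ fails (NOT D OR A)
  T F F F  ✗ fails (B OR NOT A)
  T F F T  ✗ fails (B OR NOT A)
  T F T F  ✗ fails (B OR NOT A)
  T F T T  ✗ fails (B OR NOT A)
  T T F F  ✗ fails (NOT A OR NOT B)
  T T F T  ✗ fails (NOT A OR NOT B)
  T T T F  ✗ fails (NOT A OR NOT B)
  T T T T  ✗ fails (NOT A OR NOT B)
4 of the 16 rows are models.

4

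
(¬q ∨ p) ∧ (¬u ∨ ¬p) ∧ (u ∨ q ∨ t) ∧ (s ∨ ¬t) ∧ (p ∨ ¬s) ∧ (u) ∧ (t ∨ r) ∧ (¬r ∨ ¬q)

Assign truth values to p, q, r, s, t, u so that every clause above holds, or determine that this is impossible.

Unit clause (u) forces u = True.
Unit clause (¬p) forces p = False.
Unit clause (¬q) forces q = False.
Unit clause (¬s) forces s = False.
Unit clause (¬t) forces t = False.
Unit clause (r) forces r = True.
All clauses are satisfied.

p=False, q=False, r=True, s=False, t=False, u=True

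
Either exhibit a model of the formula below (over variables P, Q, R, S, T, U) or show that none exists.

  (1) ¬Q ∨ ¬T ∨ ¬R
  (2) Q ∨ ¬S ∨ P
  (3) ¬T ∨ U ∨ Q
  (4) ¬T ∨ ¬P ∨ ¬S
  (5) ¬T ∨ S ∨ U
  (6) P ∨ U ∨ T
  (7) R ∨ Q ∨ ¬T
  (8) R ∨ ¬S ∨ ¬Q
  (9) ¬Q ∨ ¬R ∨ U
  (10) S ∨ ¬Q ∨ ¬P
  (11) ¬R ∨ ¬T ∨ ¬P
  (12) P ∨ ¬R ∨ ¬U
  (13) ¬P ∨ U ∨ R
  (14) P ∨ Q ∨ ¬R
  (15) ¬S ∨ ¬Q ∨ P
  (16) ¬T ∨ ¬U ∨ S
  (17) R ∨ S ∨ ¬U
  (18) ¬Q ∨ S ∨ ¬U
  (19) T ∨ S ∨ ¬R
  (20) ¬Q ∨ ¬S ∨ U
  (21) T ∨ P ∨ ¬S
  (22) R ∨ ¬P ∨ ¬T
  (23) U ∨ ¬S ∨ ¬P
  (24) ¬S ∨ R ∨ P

P: True,  Q: False,  R: False,  S: True,  T: False,  U: True

Try Q = False.
Try S = True.
From the singleton clause (P), P = True.
From the singleton clause (¬T), T = False.
From the singleton clause (U), U = True.
No clause remains; R is free.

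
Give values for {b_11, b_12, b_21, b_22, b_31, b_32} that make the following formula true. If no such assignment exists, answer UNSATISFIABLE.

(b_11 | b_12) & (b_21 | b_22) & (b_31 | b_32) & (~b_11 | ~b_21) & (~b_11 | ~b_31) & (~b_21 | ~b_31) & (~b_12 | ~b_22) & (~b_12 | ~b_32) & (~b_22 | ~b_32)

Case b_11 = 1:
(~b_21) alone gives b_21 = 0.
(b_22) alone gives b_22 = 1.
(~b_31) alone gives b_31 = 0.
(b_32) alone gives b_32 = 1.
Now (~b_32) is unsatisfied and unit — conflict.
Undo b_11 and try b_11 = 0.
(b_12) alone gives b_12 = 1.
(~b_22) alone gives b_22 = 0.
(b_21) alone gives b_21 = 1.
(~b_31) alone gives b_31 = 0.
(b_32) alone gives b_32 = 1.
Now (~b_32) is unsatisfied and unit — conflict.
Either choice for b_11 ends in contradiction.

UNSATISFIABLE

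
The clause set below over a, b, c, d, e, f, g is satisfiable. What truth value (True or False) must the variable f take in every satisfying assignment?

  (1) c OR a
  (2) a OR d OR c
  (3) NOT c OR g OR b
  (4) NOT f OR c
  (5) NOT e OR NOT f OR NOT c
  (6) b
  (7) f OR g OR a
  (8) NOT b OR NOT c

Suppose f = true.
(c) alone gives c = true.
(NOT e) alone gives e = false.
(b) alone gives b = true.
Now (NOT b) is unsatisfied and unit — conflict.
So every satisfying assignment has f = False.

False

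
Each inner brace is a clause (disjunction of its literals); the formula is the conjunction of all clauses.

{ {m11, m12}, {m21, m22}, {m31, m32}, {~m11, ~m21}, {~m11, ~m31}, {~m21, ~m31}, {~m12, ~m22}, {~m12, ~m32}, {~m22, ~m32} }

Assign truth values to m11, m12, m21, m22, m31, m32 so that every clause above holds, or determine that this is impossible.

Suppose m11 = 1.
The clause (~m21) is unit, so m21 = 0.
The clause (m22) is unit, so m22 = 1.
The clause (~m31) is unit, so m31 = 0.
The clause (m32) is unit, so m32 = 1.
Now (~m32) is unsatisfied and unit — conflict.
Undo m11 and try m11 = 0.
The clause (m12) is unit, so m12 = 1.
The clause (~m22) is unit, so m22 = 0.
The clause (m21) is unit, so m21 = 1.
The clause (~m31) is unit, so m31 = 0.
The clause (m32) is unit, so m32 = 1.
Now (~m32) is unsatisfied and unit — conflict.
Either choice for m11 ends in contradiction.

UNSATISFIABLE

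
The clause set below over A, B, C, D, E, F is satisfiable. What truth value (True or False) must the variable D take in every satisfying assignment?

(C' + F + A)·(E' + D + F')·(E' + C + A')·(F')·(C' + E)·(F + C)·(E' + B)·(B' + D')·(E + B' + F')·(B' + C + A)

Suppose D = 1.
The clause (F') is unit, so F = 0.
The clause (C) is unit, so C = 1.
The clause (A) is unit, so A = 1.
The clause (E) is unit, so E = 1.
The clause (B) is unit, so B = 1.
That conflicts with the unit clause (B').
So every satisfying assignment has D = False.

False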